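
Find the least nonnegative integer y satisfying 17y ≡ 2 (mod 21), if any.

10

gcd(21, 17):
  21 = 1×17 + 4
  17 = 4×4 + 1
  4 = 4×1
so gcd(21, 17) = 1.
1 divides 2, so solutions exist.
Back-substitute for Bézout coefficients:
  1 = 17 - 4×4
  ... = 17×(5) + 21×(-4)
So 17×(5) ≡ 1 (mod 21); multiply by 2: y ≡ 10 (mod 21).
Smallest nonnegative: y = 10 mod 21 = 10.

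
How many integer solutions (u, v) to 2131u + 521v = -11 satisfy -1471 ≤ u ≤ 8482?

gcd(2131, 521) = 1  (2131 = 4*521 + 47, 521 = 11*47 + 4, 47 = 11*4 + 3, 4 = 1*3 + 1, 3 = 3*1).
Back-substituting, 2131*(-133) + 521*(544) = 1.
Scale by -11: particular solution (1463, -5984); reduce u mod 521: (421, -1722).
General solution: u = 421 + 521t, v = -1722 - 2131t for integer t.
-1471 ≤ 421 + 521t ≤ 8482 gives t ∈ [-3, 15], which is 19 values.

19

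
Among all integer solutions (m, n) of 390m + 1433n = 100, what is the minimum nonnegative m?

37

gcd(1433, 390):
  1433 = 3*390 + 263
  390 = 1*263 + 127
  263 = 2*127 + 9
  127 = 14*9 + 1
  9 = 9*1
so gcd(1433, 390) = 1.
1 divides 100, so solutions exist.
Back-substitute for Bézout coefficients:
  1 = 127 - 14*9
  ... = 390*(158) + 1433*(-43)
Scale by 100/1 = 100: (m₀, n₀) = (15800, -4300).
General solution: m = 15800 + 1433t, n = -4300 - 390t for integer t.
m ≥ 0: smallest is 15800 mod 1433 = 37 (at t = -11), with n = -10.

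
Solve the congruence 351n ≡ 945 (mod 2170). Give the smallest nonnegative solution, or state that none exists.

gcd(2170, 351):
  2170 = 6·351 + 64
  351 = 5·64 + 31
  64 = 2·31 + 2
  31 = 15·2 + 1
  2 = 2·1
so gcd(2170, 351) = 1.
1 divides 945, so solutions exist.
Back-substitute for Bézout coefficients:
  1 = 31 - 15·2
  ... = 351·(1051) + 2170·(-170)
So 351·(1051) ≡ 1 (mod 2170); multiply by 945: n ≡ 993195 (mod 2170).
Smallest nonnegative: n = 993195 mod 2170 = 1505.

1505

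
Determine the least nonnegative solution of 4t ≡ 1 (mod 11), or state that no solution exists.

3

gcd(11, 4) = 1.
1 divides 1, so solutions exist.
By Bézout, 4·(3) + 11·(-1) = 1.
So 4·(3) ≡ 1 (mod 11); multiply by 1: t ≡ 3 (mod 11).
Smallest nonnegative: t = 3 mod 11 = 3.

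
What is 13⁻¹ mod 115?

gcd(115, 13):
  115 = 8*13 + 11
  13 = 1*11 + 2
  11 = 5*2 + 1
  2 = 2*1
so gcd(115, 13) = 1.
Back-substitute for Bézout coefficients:
  1 = 11 - 5*2
  ... = 13*(-53) + 115*(6)
So 13*-53 ≡ 1 (mod 115), and -53 mod 115 = 62.

62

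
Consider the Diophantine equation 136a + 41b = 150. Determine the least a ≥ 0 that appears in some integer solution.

gcd(136, 41) = 1  (136 = 3×41 + 13, 41 = 3×13 + 2, 13 = 6×2 + 1, 2 = 2×1).
1 divides 150, so solutions exist.
Back-substituting, 136×(19) + 41×(-63) = 1.
Scale by 150/1 = 150: (a₀, b₀) = (2850, -9450).
General solution: a = 2850 + 41t, b = -9450 - 136t for integer t.
a ≥ 0: smallest is 2850 mod 41 = 21 (at t = -69), with b = -66.

21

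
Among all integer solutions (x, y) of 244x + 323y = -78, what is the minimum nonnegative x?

140

gcd(323, 244):
  323 = 1*244 + 79
  244 = 3*79 + 7
  79 = 11*7 + 2
  7 = 3*2 + 1
  2 = 2*1
so gcd(323, 244) = 1.
1 divides -78, so solutions exist.
Back-substitute for Bézout coefficients:
  1 = 7 - 3*2
  ... = 244*(139) + 323*(-105)
Scale by -78/1 = -78: (x₀, y₀) = (-10842, 8190).
General solution: x = -10842 + 323t, y = 8190 - 244t for integer t.
x ≥ 0: smallest is -10842 mod 323 = 140 (at t = 34), with y = -106.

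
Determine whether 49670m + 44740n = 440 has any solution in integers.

yes

gcd(49670, 44740) = 10  (49670 = 1·44740 + 4930, 44740 = 9·4930 + 370, 4930 = 13·370 + 120, 370 = 3·120 + 10, 120 = 12·10).
10 divides 440, so integer solutions exist.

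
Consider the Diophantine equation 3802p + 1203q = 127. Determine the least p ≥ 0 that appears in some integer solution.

892

gcd(3802, 1203) = 1  (3802 = 3·1203 + 193, 1203 = 6·193 + 45, 193 = 4·45 + 13, 45 = 3·13 + 6, 13 = 2·6 + 1, 6 = 6·1).
1 divides 127, so solutions exist.
Back-substituting, 3802·(187) + 1203·(-591) = 1.
Scale by 127/1 = 127: (p₀, q₀) = (23749, -75057).
General solution: p = 23749 + 1203t, q = -75057 - 3802t for integer t.
p ≥ 0: smallest is 23749 mod 1203 = 892 (at t = -19), with q = -2819.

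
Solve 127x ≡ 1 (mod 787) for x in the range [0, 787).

gcd(787, 127):
  787 = 6·127 + 25
  127 = 5·25 + 2
  25 = 12·2 + 1
  2 = 2·1
so gcd(787, 127) = 1.
Back-substitute for Bézout coefficients:
  1 = 25 - 12·2
  ... = 127·(-378) + 787·(61)
So 127·-378 ≡ 1 (mod 787), and -378 mod 787 = 409.

409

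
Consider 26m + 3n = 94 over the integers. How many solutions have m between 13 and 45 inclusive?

gcd(26, 3) = 1  (26 = 8*3 + 2, 3 = 1*2 + 1, 2 = 2*1).
Back-substituting, 26*(-1) + 3*(9) = 1.
Scale by 94: particular solution (-94, 846); reduce m mod 3: (2, 14).
General solution: m = 2 + 3t, n = 14 - 26t for integer t.
13 ≤ 2 + 3t ≤ 45 gives t ∈ [4, 14], which is 11 values.

11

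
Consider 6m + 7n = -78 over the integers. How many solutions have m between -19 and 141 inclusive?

gcd(7, 6) = 1.
By Bézout, 6*(-1) + 7*(1) = 1.
Particular solution: (1, -12).
General solution: m = 1 + 7t, n = -12 - 6t for integer t.
-19 ≤ 1 + 7t ≤ 141 gives t ∈ [-2, 20], which is 23 values.

23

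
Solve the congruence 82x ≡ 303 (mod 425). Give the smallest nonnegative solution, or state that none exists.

gcd(425, 82) = 1  (425 = 5·82 + 15, 82 = 5·15 + 7, 15 = 2·7 + 1, 7 = 7·1).
1 divides 303, so solutions exist.
Back-substituting, 82·(-57) + 425·(11) = 1.
So 82·(-57) ≡ 1 (mod 425); multiply by 303: x ≡ -17271 (mod 425).
Smallest nonnegative: x = -17271 mod 425 = 154.

154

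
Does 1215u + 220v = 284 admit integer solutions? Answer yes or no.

gcd(1215, 220) = 5.
5 does not divide 284 (remainder 4), so no integer solutions.

no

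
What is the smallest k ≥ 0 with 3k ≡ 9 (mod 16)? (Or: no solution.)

3

gcd(16, 3):
  16 = 5·3 + 1
  3 = 3·1
so gcd(16, 3) = 1.
1 divides 9, so solutions exist.
Back-substitute for Bézout coefficients:
  1 = 16 - 5·3
  ... = 3·(-5) + 16·(1)
So 3·(-5) ≡ 1 (mod 16); multiply by 9: k ≡ -45 (mod 16).
Smallest nonnegative: k = -45 mod 16 = 3.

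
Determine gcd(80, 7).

gcd(80, 7):
  80 = 11*7 + 3
  7 = 2*3 + 1
  3 = 3*1
so gcd(80, 7) = 1.

1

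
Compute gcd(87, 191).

gcd(191, 87):
  191 = 2×87 + 17
  87 = 5×17 + 2
  17 = 8×2 + 1
  2 = 2×1
so gcd(191, 87) = 1.

1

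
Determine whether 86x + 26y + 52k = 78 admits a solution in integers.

gcd(86, 26) = 2  (86 = 3×26 + 8, 26 = 3×8 + 2, 8 = 4×2).
gcd(2, 52) = 2.
2 divides 78, so integer solutions exist.

yes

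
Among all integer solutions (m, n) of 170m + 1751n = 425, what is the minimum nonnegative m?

gcd(1751, 170):
  1751 = 10×170 + 51
  170 = 3×51 + 17
  51 = 3×17
so gcd(1751, 170) = 17.
17 divides 425, so solutions exist.
Back-substitute for Bézout coefficients:
  17 = 170 - 3×51
  ... = 170×(31) + 1751×(-3)
Scale by 425/17 = 25: (m₀, n₀) = (775, -75).
General solution: m = 775 + 103t, n = -75 - 10t for integer t.
m ≥ 0: smallest is 775 mod 103 = 54 (at t = -7), with n = -5.

54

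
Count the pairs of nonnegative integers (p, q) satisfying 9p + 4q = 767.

gcd(9, 4) = 1  (9 = 2*4 + 1, 4 = 4*1).
Back-substituting, 9*(1) + 4*(-2) = 1.
Scale by 767: one solution is (767, -1534). Reduce p mod 4: (3, 185).
General: p = 3 + 4t, q = 185 - 9t.
p ≥ 0 ⇒ t ≥ 0; q ≥ 0 ⇒ t ≤ 20. So t ∈ [0, 20]: 21 solutions.

21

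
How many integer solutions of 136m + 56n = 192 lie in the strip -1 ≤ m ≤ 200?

29

gcd(136, 56) = 8  (136 = 2·56 + 24, 56 = 2·24 + 8, 24 = 3·8).
Back-substituting, 136·(-2) + 56·(5) = 8.
Scale by 24: particular solution (-48, 120); reduce m mod 7: (1, 1).
General solution: m = 1 + 7t, n = 1 - 17t for integer t.
-1 ≤ 1 + 7t ≤ 200 gives t ∈ [0, 28], which is 29 values.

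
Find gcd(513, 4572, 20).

gcd(4572, 513):
  4572 = 8·513 + 468
  513 = 1·468 + 45
  468 = 10·45 + 18
  45 = 2·18 + 9
  18 = 2·9
so gcd(4572, 513) = 9.
gcd(9, 20) = 1.

1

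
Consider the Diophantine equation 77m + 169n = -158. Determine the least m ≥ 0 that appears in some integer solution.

145

gcd(169, 77) = 1  (169 = 2×77 + 15, 77 = 5×15 + 2, 15 = 7×2 + 1, 2 = 2×1).
1 divides -158, so solutions exist.
Back-substituting, 77×(-79) + 169×(36) = 1.
Scale by -158/1 = -158: (m₀, n₀) = (12482, -5688).
General solution: m = 12482 + 169t, n = -5688 - 77t for integer t.
m ≥ 0: smallest is 12482 mod 169 = 145 (at t = -73), with n = -67.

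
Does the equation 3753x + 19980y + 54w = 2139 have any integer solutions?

gcd(19980, 3753) = 27.
gcd(27, 54) = 27.
27 does not divide 2139 (remainder 6), so no integer solutions.

no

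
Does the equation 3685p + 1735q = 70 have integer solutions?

gcd(3685, 1735) = 5  (3685 = 2*1735 + 215, 1735 = 8*215 + 15, 215 = 14*15 + 5, 15 = 3*5).
5 divides 70, so integer solutions exist.

yes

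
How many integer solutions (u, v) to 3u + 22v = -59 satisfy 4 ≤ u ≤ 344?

15

gcd(22, 3) = 1  (22 = 7×3 + 1, 3 = 3×1).
Back-substituting, 3×(-7) + 22×(1) = 1.
Scale by -59: particular solution (413, -59); reduce u mod 22: (17, -5).
General solution: u = 17 + 22t, v = -5 - 3t for integer t.
4 ≤ 17 + 22t ≤ 344 gives t ∈ [0, 14], which is 15 values.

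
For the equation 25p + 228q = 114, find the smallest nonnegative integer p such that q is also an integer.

114

gcd(228, 25):
  228 = 9*25 + 3
  25 = 8*3 + 1
  3 = 3*1
so gcd(228, 25) = 1.
1 divides 114, so solutions exist.
Back-substitute for Bézout coefficients:
  1 = 25 - 8*3
  ... = 25*(73) + 228*(-8)
Scale by 114/1 = 114: (p₀, q₀) = (8322, -912).
General solution: p = 8322 + 228t, q = -912 - 25t for integer t.
p ≥ 0: smallest is 8322 mod 228 = 114 (at t = -36), with q = -12.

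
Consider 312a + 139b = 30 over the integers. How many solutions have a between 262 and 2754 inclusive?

18

gcd(312, 139) = 1  (312 = 2·139 + 34, 139 = 4·34 + 3, 34 = 11·3 + 1, 3 = 3·1).
Back-substituting, 312·(45) + 139·(-101) = 1.
Scale by 30: particular solution (1350, -3030); reduce a mod 139: (99, -222).
General solution: a = 99 + 139t, b = -222 - 312t for integer t.
262 ≤ 99 + 139t ≤ 2754 gives t ∈ [2, 19], which is 18 values.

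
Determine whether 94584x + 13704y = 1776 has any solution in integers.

gcd(94584, 13704):
  94584 = 6×13704 + 12360
  13704 = 1×12360 + 1344
  12360 = 9×1344 + 264
  1344 = 5×264 + 24
  264 = 11×24
so gcd(94584, 13704) = 24.
24 divides 1776, so integer solutions exist.

yes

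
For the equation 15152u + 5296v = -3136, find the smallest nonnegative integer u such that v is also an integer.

gcd(15152, 5296) = 16  (15152 = 2·5296 + 4560, 5296 = 1·4560 + 736, 4560 = 6·736 + 144, 736 = 5·144 + 16, 144 = 9·16).
16 divides -3136, so solutions exist.
Back-substituting, 15152·(-36) + 5296·(103) = 16.
Scale by -3136/16 = -196: (u₀, v₀) = (7056, -20188).
General solution: u = 7056 + 331t, v = -20188 - 947t for integer t.
u ≥ 0: smallest is 7056 mod 331 = 105 (at t = -21), with v = -301.

105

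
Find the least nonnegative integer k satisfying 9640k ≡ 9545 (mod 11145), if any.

749

gcd(11145, 9640):
  11145 = 1×9640 + 1505
  9640 = 6×1505 + 610
  1505 = 2×610 + 285
  610 = 2×285 + 40
  285 = 7×40 + 5
  40 = 8×5
so gcd(11145, 9640) = 5.
5 divides 9545, so solutions exist.
Back-substitute for Bézout coefficients:
  5 = 285 - 7×40
  ... = 9640×(-274) + 11145×(237)
So 9640×(-274) ≡ 5 (mod 11145); multiply by 1909: k ≡ -523066 (mod 2229).
Smallest nonnegative: k = -523066 mod 2229 = 749.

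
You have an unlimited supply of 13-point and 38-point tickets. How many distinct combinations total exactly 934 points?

2

Need nonnegative integers with 13j + 38k = 934.
gcd(13, 38) = 1, and 13·(3) + 38·(-1) = 1.
So (j₀, k₀) = (2802, -934); general j = 2802 + 38t, k = -934 - 13t.
j ≥ 0 ⇒ t ≥ -73; k ≥ 0 ⇒ t ≤ -72. That's 2 values of t.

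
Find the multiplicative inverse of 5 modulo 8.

5

gcd(8, 5):
  8 = 1×5 + 3
  5 = 1×3 + 2
  3 = 1×2 + 1
  2 = 2×1
so gcd(8, 5) = 1.
Back-substitute for Bézout coefficients:
  1 = 3 - 1×2
  ... = 5×(-3) + 8×(2)
So 5×-3 ≡ 1 (mod 8), and -3 mod 8 = 5.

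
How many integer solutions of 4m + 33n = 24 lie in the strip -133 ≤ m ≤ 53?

gcd(33, 4) = 1  (33 = 8*4 + 1, 4 = 4*1).
Back-substituting, 4*(-8) + 33*(1) = 1.
Scale by 24: particular solution (-192, 24); reduce m mod 33: (6, 0).
General solution: m = 6 + 33t, n = 0 - 4t for integer t.
-133 ≤ 6 + 33t ≤ 53 gives t ∈ [-4, 1], which is 6 values.

6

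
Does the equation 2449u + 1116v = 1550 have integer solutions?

yes

gcd(2449, 1116):
  2449 = 2×1116 + 217
  1116 = 5×217 + 31
  217 = 7×31
so gcd(2449, 1116) = 31.
31 divides 1550, so integer solutions exist.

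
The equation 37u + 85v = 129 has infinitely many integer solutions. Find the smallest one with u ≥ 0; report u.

77

gcd(85, 37):
  85 = 2*37 + 11
  37 = 3*11 + 4
  11 = 2*4 + 3
  4 = 1*3 + 1
  3 = 3*1
so gcd(85, 37) = 1.
1 divides 129, so solutions exist.
Back-substitute for Bézout coefficients:
  1 = 4 - 1*3
  ... = 37*(23) + 85*(-10)
Scale by 129/1 = 129: (u₀, v₀) = (2967, -1290).
General solution: u = 2967 + 85t, v = -1290 - 37t for integer t.
u ≥ 0: smallest is 2967 mod 85 = 77 (at t = -34), with v = -32.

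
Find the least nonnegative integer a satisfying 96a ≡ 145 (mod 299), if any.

42

gcd(299, 96) = 1.
1 divides 145, so solutions exist.
By Bézout, 96×(-109) + 299×(35) = 1.
So 96×(-109) ≡ 1 (mod 299); multiply by 145: a ≡ -15805 (mod 299).
Smallest nonnegative: a = -15805 mod 299 = 42.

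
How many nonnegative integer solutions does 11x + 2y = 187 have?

9

gcd(11, 2) = 1  (11 = 5*2 + 1, 2 = 2*1).
Back-substituting, 11*(1) + 2*(-5) = 1.
Scale by 187: one solution is (187, -935). Reduce x mod 2: (1, 88).
General: x = 1 + 2t, y = 88 - 11t.
x ≥ 0 ⇒ t ≥ 0; y ≥ 0 ⇒ t ≤ 8. So t ∈ [0, 8]: 9 solutions.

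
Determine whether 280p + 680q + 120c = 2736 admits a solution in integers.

gcd(680, 280) = 40  (680 = 2*280 + 120, 280 = 2*120 + 40, 120 = 3*40).
gcd(40, 120) = 40.
40 does not divide 2736 (remainder 16), so no integer solutions.

no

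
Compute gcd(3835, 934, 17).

gcd(3835, 934):
  3835 = 4·934 + 99
  934 = 9·99 + 43
  99 = 2·43 + 13
  43 = 3·13 + 4
  13 = 3·4 + 1
  4 = 4·1
so gcd(3835, 934) = 1.
gcd(1, 17) = 1.

1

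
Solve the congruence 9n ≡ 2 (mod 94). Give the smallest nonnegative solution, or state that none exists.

gcd(94, 9) = 1  (94 = 10·9 + 4, 9 = 2·4 + 1, 4 = 4·1).
1 divides 2, so solutions exist.
Back-substituting, 9·(21) + 94·(-2) = 1.
So 9·(21) ≡ 1 (mod 94); multiply by 2: n ≡ 42 (mod 94).
Smallest nonnegative: n = 42 mod 94 = 42.

42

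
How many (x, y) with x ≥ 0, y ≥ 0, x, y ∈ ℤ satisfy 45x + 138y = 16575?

8

gcd(138, 45) = 3  (138 = 3·45 + 3, 45 = 15·3).
Back-substituting, 45·(-3) + 138·(1) = 3.
Scale by 5525: one solution is (-16575, 5525). Reduce x mod 46: (31, 110).
General: x = 31 + 46t, y = 110 - 15t.
x ≥ 0 ⇒ t ≥ 0; y ≥ 0 ⇒ t ≤ 7. So t ∈ [0, 7]: 8 solutions.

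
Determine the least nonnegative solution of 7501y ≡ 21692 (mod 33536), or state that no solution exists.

gcd(33536, 7501) = 1  (33536 = 4×7501 + 3532, 7501 = 2×3532 + 437, 3532 = 8×437 + 36, 437 = 12×36 + 5, 36 = 7×5 + 1, 5 = 5×1).
1 divides 21692, so solutions exist.
Back-substituting, 7501×(-6523) + 33536×(1459) = 1.
So 7501×(-6523) ≡ 1 (mod 33536); multiply by 21692: y ≡ -141496916 (mod 33536).
Smallest nonnegative: y = -141496916 mod 33536 = 25004.

25004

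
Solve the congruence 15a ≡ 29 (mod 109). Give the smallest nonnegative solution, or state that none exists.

31

gcd(109, 15) = 1.
1 divides 29, so solutions exist.
By Bézout, 15·(-29) + 109·(4) = 1.
So 15·(-29) ≡ 1 (mod 109); multiply by 29: a ≡ -841 (mod 109).
Smallest nonnegative: a = -841 mod 109 = 31.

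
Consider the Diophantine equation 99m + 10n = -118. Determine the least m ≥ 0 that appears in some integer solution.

gcd(99, 10) = 1.
1 divides -118, so solutions exist.
By Bézout, 99*(-1) + 10*(10) = 1.
Scale by -118/1 = -118: (m₀, n₀) = (118, -1180).
General solution: m = 118 + 10t, n = -1180 - 99t for integer t.
m ≥ 0: smallest is 118 mod 10 = 8 (at t = -11), with n = -91.

8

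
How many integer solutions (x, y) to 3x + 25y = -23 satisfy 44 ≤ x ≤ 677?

25

gcd(25, 3) = 1  (25 = 8×3 + 1, 3 = 3×1).
Back-substituting, 3×(-8) + 25×(1) = 1.
Scale by -23: particular solution (184, -23); reduce x mod 25: (9, -2).
General solution: x = 9 + 25t, y = -2 - 3t for integer t.
44 ≤ 9 + 25t ≤ 677 gives t ∈ [2, 26], which is 25 values.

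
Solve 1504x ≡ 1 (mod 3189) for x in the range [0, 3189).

gcd(3189, 1504) = 1  (3189 = 2·1504 + 181, 1504 = 8·181 + 56, 181 = 3·56 + 13, 56 = 4·13 + 4, 13 = 3·4 + 1, 4 = 4·1).
Back-substituting, 1504·(-740) + 3189·(349) = 1.
So 1504·-740 ≡ 1 (mod 3189), and -740 mod 3189 = 2449.

2449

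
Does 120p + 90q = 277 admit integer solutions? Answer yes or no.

gcd(120, 90) = 30.
30 does not divide 277 (remainder 7), so no integer solutions.

no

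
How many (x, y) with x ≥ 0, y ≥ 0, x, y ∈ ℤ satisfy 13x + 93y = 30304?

gcd(93, 13) = 1  (93 = 7×13 + 2, 13 = 6×2 + 1, 2 = 2×1).
Back-substituting, 13×(43) + 93×(-6) = 1.
Scale by 30304: one solution is (1303072, -181824). Reduce x mod 93: (49, 319).
General: x = 49 + 93t, y = 319 - 13t.
x ≥ 0 ⇒ t ≥ 0; y ≥ 0 ⇒ t ≤ 24. So t ∈ [0, 24]: 25 solutions.

25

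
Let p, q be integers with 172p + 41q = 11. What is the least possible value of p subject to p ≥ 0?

gcd(172, 41):
  172 = 4·41 + 8
  41 = 5·8 + 1
  8 = 8·1
so gcd(172, 41) = 1.
1 divides 11, so solutions exist.
Back-substitute for Bézout coefficients:
  1 = 41 - 5·8
  ... = 172·(-5) + 41·(21)
Scale by 11/1 = 11: (p₀, q₀) = (-55, 231).
General solution: p = -55 + 41t, q = 231 - 172t for integer t.
p ≥ 0: smallest is -55 mod 41 = 27 (at t = 2), with q = -113.

27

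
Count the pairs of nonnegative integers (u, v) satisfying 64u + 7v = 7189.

gcd(64, 7) = 1  (64 = 9*7 + 1, 7 = 7*1).
Back-substituting, 64*(1) + 7*(-9) = 1.
Scale by 7189: one solution is (7189, -64701). Reduce u mod 7: (0, 1027).
General: u = 0 + 7t, v = 1027 - 64t.
u ≥ 0 ⇒ t ≥ 0; v ≥ 0 ⇒ t ≤ 16. So t ∈ [0, 16]: 17 solutions.

17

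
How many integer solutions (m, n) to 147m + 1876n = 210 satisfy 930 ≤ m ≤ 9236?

31

gcd(1876, 147):
  1876 = 12*147 + 112
  147 = 1*112 + 35
  112 = 3*35 + 7
  35 = 5*7
so gcd(1876, 147) = 7.
Back-substitute for Bézout coefficients:
  7 = 112 - 3*35
  ... = 147*(-51) + 1876*(4)
Scale by 30: particular solution (-1530, 120); reduce m mod 268: (78, -6).
General solution: m = 78 + 268t, n = -6 - 21t for integer t.
930 ≤ 78 + 268t ≤ 9236 gives t ∈ [4, 34], which is 31 values.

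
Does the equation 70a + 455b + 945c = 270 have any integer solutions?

no

gcd(455, 70) = 35.
gcd(35, 945) = 35.
35 does not divide 270 (remainder 25), so no integer solutions.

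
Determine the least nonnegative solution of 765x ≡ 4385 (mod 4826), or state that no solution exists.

gcd(4826, 765) = 1.
1 divides 4385, so solutions exist.
By Bézout, 765×(593) + 4826×(-94) = 1.
So 765×(593) ≡ 1 (mod 4826); multiply by 4385: x ≡ 2600305 (mod 4826).
Smallest nonnegative: x = 2600305 mod 4826 = 3917.

3917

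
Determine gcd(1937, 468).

gcd(1937, 468):
  1937 = 4*468 + 65
  468 = 7*65 + 13
  65 = 5*13
so gcd(1937, 468) = 13.

13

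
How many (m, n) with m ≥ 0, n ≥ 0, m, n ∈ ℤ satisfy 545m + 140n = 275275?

gcd(545, 140):
  545 = 3·140 + 125
  140 = 1·125 + 15
  125 = 8·15 + 5
  15 = 3·5
so gcd(545, 140) = 5.
Back-substitute for Bézout coefficients:
  5 = 125 - 8·15
  ... = 545·(9) + 140·(-35)
Scale by 55055: one solution is (495495, -1926925). Reduce m mod 28: (7, 1939).
General: m = 7 + 28t, n = 1939 - 109t.
m ≥ 0 ⇒ t ≥ 0; n ≥ 0 ⇒ t ≤ 17. So t ∈ [0, 17]: 18 solutions.

18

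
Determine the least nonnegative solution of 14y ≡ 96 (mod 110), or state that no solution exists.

gcd(110, 14) = 2.
2 divides 96, so solutions exist.
By Bézout, 14·(8) + 110·(-1) = 2.
So 14·(8) ≡ 2 (mod 110); multiply by 48: y ≡ 384 (mod 55).
Smallest nonnegative: y = 384 mod 55 = 54.

54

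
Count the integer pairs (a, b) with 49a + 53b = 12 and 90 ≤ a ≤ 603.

10

gcd(53, 49) = 1  (53 = 1·49 + 4, 49 = 12·4 + 1, 4 = 4·1).
Back-substituting, 49·(13) + 53·(-12) = 1.
Scale by 12: particular solution (156, -144); reduce a mod 53: (50, -46).
General solution: a = 50 + 53t, b = -46 - 49t for integer t.
90 ≤ 50 + 53t ≤ 603 gives t ∈ [1, 10], which is 10 values.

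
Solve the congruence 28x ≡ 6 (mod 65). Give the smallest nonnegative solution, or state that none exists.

gcd(65, 28) = 1  (65 = 2·28 + 9, 28 = 3·9 + 1, 9 = 9·1).
1 divides 6, so solutions exist.
Back-substituting, 28·(7) + 65·(-3) = 1.
So 28·(7) ≡ 1 (mod 65); multiply by 6: x ≡ 42 (mod 65).
Smallest nonnegative: x = 42 mod 65 = 42.

42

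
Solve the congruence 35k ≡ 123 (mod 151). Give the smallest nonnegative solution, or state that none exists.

gcd(151, 35) = 1  (151 = 4*35 + 11, 35 = 3*11 + 2, 11 = 5*2 + 1, 2 = 2*1).
1 divides 123, so solutions exist.
Back-substituting, 35*(-69) + 151*(16) = 1.
So 35*(-69) ≡ 1 (mod 151); multiply by 123: k ≡ -8487 (mod 151).
Smallest nonnegative: k = -8487 mod 151 = 120.

120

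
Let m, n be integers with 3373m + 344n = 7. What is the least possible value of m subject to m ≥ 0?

195

gcd(3373, 344) = 1  (3373 = 9·344 + 277, 344 = 1·277 + 67, 277 = 4·67 + 9, 67 = 7·9 + 4, 9 = 2·4 + 1, 4 = 4·1).
1 divides 7, so solutions exist.
Back-substituting, 3373·(77) + 344·(-755) = 1.
Scale by 7/1 = 7: (m₀, n₀) = (539, -5285).
General solution: m = 539 + 344t, n = -5285 - 3373t for integer t.
m ≥ 0: smallest is 539 mod 344 = 195 (at t = -1), with n = -1912.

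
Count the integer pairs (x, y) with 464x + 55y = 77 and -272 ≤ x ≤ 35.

6

gcd(464, 55) = 1.
By Bézout, 464*(-16) + 55*(135) = 1.
Particular solution: (33, -277).
General solution: x = 33 + 55t, y = -277 - 464t for integer t.
-272 ≤ 33 + 55t ≤ 35 gives t ∈ [-5, 0], which is 6 values.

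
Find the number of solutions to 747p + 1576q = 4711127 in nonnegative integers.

4

gcd(1576, 747) = 1  (1576 = 2×747 + 82, 747 = 9×82 + 9, 82 = 9×9 + 1, 9 = 9×1).
Back-substituting, 747×(-173) + 1576×(82) = 1.
Scale by 4711127: one solution is (-815024971, 386312414). Reduce p mod 1576: (277, 2858).
General: p = 277 + 1576t, q = 2858 - 747t.
p ≥ 0 ⇒ t ≥ 0; q ≥ 0 ⇒ t ≤ 3. So t ∈ [0, 3]: 4 solutions.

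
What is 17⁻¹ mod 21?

gcd(21, 17) = 1.
By Bézout, 17×(5) + 21×(-4) = 1.
So 17×5 ≡ 1 (mod 21), and 5 mod 21 = 5.

5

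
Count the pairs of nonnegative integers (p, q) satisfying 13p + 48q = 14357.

gcd(48, 13) = 1  (48 = 3·13 + 9, 13 = 1·9 + 4, 9 = 2·4 + 1, 4 = 4·1).
Back-substituting, 13·(-11) + 48·(3) = 1.
Scale by 14357: one solution is (-157927, 43071). Reduce p mod 48: (41, 288).
General: p = 41 + 48t, q = 288 - 13t.
p ≥ 0 ⇒ t ≥ 0; q ≥ 0 ⇒ t ≤ 22. So t ∈ [0, 22]: 23 solutions.

23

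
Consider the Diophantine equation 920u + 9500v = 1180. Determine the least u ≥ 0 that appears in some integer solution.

gcd(9500, 920) = 20  (9500 = 10×920 + 300, 920 = 3×300 + 20, 300 = 15×20).
20 divides 1180, so solutions exist.
Back-substituting, 920×(31) + 9500×(-3) = 20.
Scale by 1180/20 = 59: (u₀, v₀) = (1829, -177).
General solution: u = 1829 + 475t, v = -177 - 46t for integer t.
u ≥ 0: smallest is 1829 mod 475 = 404 (at t = -3), with v = -39.

404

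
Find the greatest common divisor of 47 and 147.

1

gcd(147, 47):
  147 = 3*47 + 6
  47 = 7*6 + 5
  6 = 1*5 + 1
  5 = 5*1
so gcd(147, 47) = 1.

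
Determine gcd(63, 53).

gcd(63, 53):
  63 = 1*53 + 10
  53 = 5*10 + 3
  10 = 3*3 + 1
  3 = 3*1
so gcd(63, 53) = 1.

1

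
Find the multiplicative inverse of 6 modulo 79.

66

gcd(79, 6):
  79 = 13*6 + 1
  6 = 6*1
so gcd(79, 6) = 1.
Back-substitute for Bézout coefficients:
  1 = 79 - 13*6
  ... = 6*(-13) + 79*(1)
So 6*-13 ≡ 1 (mod 79), and -13 mod 79 = 66.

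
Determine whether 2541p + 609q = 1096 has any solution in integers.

gcd(2541, 609) = 21  (2541 = 4·609 + 105, 609 = 5·105 + 84, 105 = 1·84 + 21, 84 = 4·21).
21 does not divide 1096 (remainder 4), so no integer solutions.

no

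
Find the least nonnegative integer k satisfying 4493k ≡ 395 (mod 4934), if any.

gcd(4934, 4493) = 1  (4934 = 1*4493 + 441, 4493 = 10*441 + 83, 441 = 5*83 + 26, 83 = 3*26 + 5, 26 = 5*5 + 1, 5 = 5*1).
1 divides 395, so solutions exist.
Back-substituting, 4493*(-951) + 4934*(866) = 1.
So 4493*(-951) ≡ 1 (mod 4934); multiply by 395: k ≡ -375645 (mod 4934).
Smallest nonnegative: k = -375645 mod 4934 = 4273.

4273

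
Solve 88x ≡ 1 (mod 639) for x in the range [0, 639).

472

gcd(639, 88) = 1.
By Bézout, 88·(-167) + 639·(23) = 1.
So 88·-167 ≡ 1 (mod 639), and -167 mod 639 = 472.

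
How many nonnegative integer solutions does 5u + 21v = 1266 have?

gcd(21, 5) = 1  (21 = 4×5 + 1, 5 = 5×1).
Back-substituting, 5×(-4) + 21×(1) = 1.
Scale by 1266: one solution is (-5064, 1266). Reduce u mod 21: (18, 56).
General: u = 18 + 21t, v = 56 - 5t.
u ≥ 0 ⇒ t ≥ 0; v ≥ 0 ⇒ t ≤ 11. So t ∈ [0, 11]: 12 solutions.

12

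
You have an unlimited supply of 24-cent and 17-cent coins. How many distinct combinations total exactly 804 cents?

Need nonnegative integers with 24j + 17k = 804.
gcd(24, 17) = 1, and 24·(5) + 17·(-7) = 1.
So (j₀, k₀) = (4020, -5628); general j = 4020 + 17t, k = -5628 - 24t.
j ≥ 0 ⇒ t ≥ -236; k ≥ 0 ⇒ t ≤ -235. That's 2 values of t.

2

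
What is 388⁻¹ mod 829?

391

gcd(829, 388) = 1.
By Bézout, 388·(391) + 829·(-183) = 1.
So 388·391 ≡ 1 (mod 829), and 391 mod 829 = 391.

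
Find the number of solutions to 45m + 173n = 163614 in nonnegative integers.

gcd(173, 45):
  173 = 3·45 + 38
  45 = 1·38 + 7
  38 = 5·7 + 3
  7 = 2·3 + 1
  3 = 3·1
so gcd(173, 45) = 1.
Back-substitute for Bézout coefficients:
  1 = 7 - 2·3
  ... = 45·(50) + 173·(-13)
Scale by 163614: one solution is (8180700, -2126982). Reduce m mod 173: (49, 933).
General: m = 49 + 173t, n = 933 - 45t.
m ≥ 0 ⇒ t ≥ 0; n ≥ 0 ⇒ t ≤ 20. So t ∈ [0, 20]: 21 solutions.

21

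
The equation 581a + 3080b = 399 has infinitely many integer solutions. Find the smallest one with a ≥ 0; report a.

59

gcd(3080, 581):
  3080 = 5·581 + 175
  581 = 3·175 + 56
  175 = 3·56 + 7
  56 = 8·7
so gcd(3080, 581) = 7.
7 divides 399, so solutions exist.
Back-substitute for Bézout coefficients:
  7 = 175 - 3·56
  ... = 581·(-53) + 3080·(10)
Scale by 399/7 = 57: (a₀, b₀) = (-3021, 570).
General solution: a = -3021 + 440t, b = 570 - 83t for integer t.
a ≥ 0: smallest is -3021 mod 440 = 59 (at t = 7), with b = -11.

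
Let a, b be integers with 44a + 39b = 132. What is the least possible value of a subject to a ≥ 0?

3

gcd(44, 39):
  44 = 1*39 + 5
  39 = 7*5 + 4
  5 = 1*4 + 1
  4 = 4*1
so gcd(44, 39) = 1.
1 divides 132, so solutions exist.
Back-substitute for Bézout coefficients:
  1 = 5 - 1*4
  ... = 44*(8) + 39*(-9)
Scale by 132/1 = 132: (a₀, b₀) = (1056, -1188).
General solution: a = 1056 + 39t, b = -1188 - 44t for integer t.
a ≥ 0: smallest is 1056 mod 39 = 3 (at t = -27), with b = 0.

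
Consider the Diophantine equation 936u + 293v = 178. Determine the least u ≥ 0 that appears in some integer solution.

gcd(936, 293) = 1.
1 divides 178, so solutions exist.
By Bézout, 936×(36) + 293×(-115) = 1.
Scale by 178/1 = 178: (u₀, v₀) = (6408, -20470).
General solution: u = 6408 + 293t, v = -20470 - 936t for integer t.
u ≥ 0: smallest is 6408 mod 293 = 255 (at t = -21), with v = -814.

255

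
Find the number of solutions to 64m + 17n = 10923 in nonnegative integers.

gcd(64, 17):
  64 = 3*17 + 13
  17 = 1*13 + 4
  13 = 3*4 + 1
  4 = 4*1
so gcd(64, 17) = 1.
Back-substitute for Bézout coefficients:
  1 = 13 - 3*4
  ... = 64*(4) + 17*(-15)
Scale by 10923: one solution is (43692, -163845). Reduce m mod 17: (2, 635).
General: m = 2 + 17t, n = 635 - 64t.
m ≥ 0 ⇒ t ≥ 0; n ≥ 0 ⇒ t ≤ 9. So t ∈ [0, 9]: 10 solutions.

10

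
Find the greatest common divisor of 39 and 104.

13

gcd(104, 39):
  104 = 2×39 + 26
  39 = 1×26 + 13
  26 = 2×13
so gcd(104, 39) = 13.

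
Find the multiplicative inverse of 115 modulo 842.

gcd(842, 115):
  842 = 7·115 + 37
  115 = 3·37 + 4
  37 = 9·4 + 1
  4 = 4·1
so gcd(842, 115) = 1.
Back-substitute for Bézout coefficients:
  1 = 37 - 9·4
  ... = 115·(-205) + 842·(28)
So 115·-205 ≡ 1 (mod 842), and -205 mod 842 = 637.

637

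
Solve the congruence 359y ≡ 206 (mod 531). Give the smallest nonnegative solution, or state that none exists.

289

gcd(531, 359) = 1  (531 = 1×359 + 172, 359 = 2×172 + 15, 172 = 11×15 + 7, 15 = 2×7 + 1, 7 = 7×1).
1 divides 206, so solutions exist.
Back-substituting, 359×(71) + 531×(-48) = 1.
So 359×(71) ≡ 1 (mod 531); multiply by 206: y ≡ 14626 (mod 531).
Smallest nonnegative: y = 14626 mod 531 = 289.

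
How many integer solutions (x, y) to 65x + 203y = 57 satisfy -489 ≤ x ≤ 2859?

gcd(203, 65) = 1  (203 = 3*65 + 8, 65 = 8*8 + 1, 8 = 8*1).
Back-substituting, 65*(25) + 203*(-8) = 1.
Scale by 57: particular solution (1425, -456); reduce x mod 203: (4, -1).
General solution: x = 4 + 203t, y = -1 - 65t for integer t.
-489 ≤ 4 + 203t ≤ 2859 gives t ∈ [-2, 14], which is 17 values.

17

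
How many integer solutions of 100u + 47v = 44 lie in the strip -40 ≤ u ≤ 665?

gcd(100, 47) = 1.
By Bézout, 100*(8) + 47*(-17) = 1.
Particular solution: (23, -48).
General solution: u = 23 + 47t, v = -48 - 100t for integer t.
-40 ≤ 23 + 47t ≤ 665 gives t ∈ [-1, 13], which is 15 values.

15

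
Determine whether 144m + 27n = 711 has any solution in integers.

gcd(144, 27) = 9  (144 = 5*27 + 9, 27 = 3*9).
9 divides 711, so integer solutions exist.

yes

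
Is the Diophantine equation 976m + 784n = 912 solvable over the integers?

yes

gcd(976, 784) = 16  (976 = 1·784 + 192, 784 = 4·192 + 16, 192 = 12·16).
16 divides 912, so integer solutions exist.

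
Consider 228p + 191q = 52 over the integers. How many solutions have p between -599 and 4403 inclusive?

26

gcd(228, 191) = 1  (228 = 1×191 + 37, 191 = 5×37 + 6, 37 = 6×6 + 1, 6 = 6×1).
Back-substituting, 228×(31) + 191×(-37) = 1.
Scale by 52: particular solution (1612, -1924); reduce p mod 191: (84, -100).
General solution: p = 84 + 191t, q = -100 - 228t for integer t.
-599 ≤ 84 + 191t ≤ 4403 gives t ∈ [-3, 22], which is 26 values.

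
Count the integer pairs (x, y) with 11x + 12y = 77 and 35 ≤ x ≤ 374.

gcd(12, 11) = 1.
By Bézout, 11×(-1) + 12×(1) = 1.
Particular solution: (7, 0).
General solution: x = 7 + 12t, y = 0 - 11t for integer t.
35 ≤ 7 + 12t ≤ 374 gives t ∈ [3, 30], which is 28 values.

28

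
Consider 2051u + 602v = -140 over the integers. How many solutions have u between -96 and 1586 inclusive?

20

gcd(2051, 602):
  2051 = 3×602 + 245
  602 = 2×245 + 112
  245 = 2×112 + 21
  112 = 5×21 + 7
  21 = 3×7
so gcd(2051, 602) = 7.
Back-substitute for Bézout coefficients:
  7 = 112 - 5×21
  ... = 2051×(-27) + 602×(92)
Scale by -20: particular solution (540, -1840); reduce u mod 86: (24, -82).
General solution: u = 24 + 86t, v = -82 - 293t for integer t.
-96 ≤ 24 + 86t ≤ 1586 gives t ∈ [-1, 18], which is 20 values.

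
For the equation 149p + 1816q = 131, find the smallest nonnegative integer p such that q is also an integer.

gcd(1816, 149) = 1  (1816 = 12×149 + 28, 149 = 5×28 + 9, 28 = 3×9 + 1, 9 = 9×1).
1 divides 131, so solutions exist.
Back-substituting, 149×(-195) + 1816×(16) = 1.
Scale by 131/1 = 131: (p₀, q₀) = (-25545, 2096).
General solution: p = -25545 + 1816t, q = 2096 - 149t for integer t.
p ≥ 0: smallest is -25545 mod 1816 = 1695 (at t = 15), with q = -139.

1695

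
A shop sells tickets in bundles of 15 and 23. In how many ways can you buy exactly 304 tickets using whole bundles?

1

Need nonnegative integers with 15j + 23k = 304.
gcd(15, 23) = 1, and 15·(-3) + 23·(2) = 1.
So (j₀, k₀) = (-912, 608); general j = -912 + 23t, k = 608 - 15t.
j ≥ 0 ⇒ t ≥ 40; k ≥ 0 ⇒ t ≤ 40. That's 1 value of t.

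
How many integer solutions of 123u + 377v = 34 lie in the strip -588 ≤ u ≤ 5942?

gcd(377, 123) = 1  (377 = 3*123 + 8, 123 = 15*8 + 3, 8 = 2*3 + 2, 3 = 1*2 + 1, 2 = 2*1).
Back-substituting, 123*(141) + 377*(-46) = 1.
Scale by 34: particular solution (4794, -1564); reduce u mod 377: (270, -88).
General solution: u = 270 + 377t, v = -88 - 123t for integer t.
-588 ≤ 270 + 377t ≤ 5942 gives t ∈ [-2, 15], which is 18 values.

18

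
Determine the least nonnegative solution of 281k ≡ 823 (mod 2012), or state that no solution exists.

1571

gcd(2012, 281) = 1  (2012 = 7×281 + 45, 281 = 6×45 + 11, 45 = 4×11 + 1, 11 = 11×1).
1 divides 823, so solutions exist.
Back-substituting, 281×(-179) + 2012×(25) = 1.
So 281×(-179) ≡ 1 (mod 2012); multiply by 823: k ≡ -147317 (mod 2012).
Smallest nonnegative: k = -147317 mod 2012 = 1571.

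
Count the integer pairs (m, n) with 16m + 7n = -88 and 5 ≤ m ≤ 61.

9

gcd(16, 7):
  16 = 2*7 + 2
  7 = 3*2 + 1
  2 = 2*1
so gcd(16, 7) = 1.
Back-substitute for Bézout coefficients:
  1 = 7 - 3*2
  ... = 16*(-3) + 7*(7)
Scale by -88: particular solution (264, -616); reduce m mod 7: (5, -24).
General solution: m = 5 + 7t, n = -24 - 16t for integer t.
5 ≤ 5 + 7t ≤ 61 gives t ∈ [0, 8], which is 9 values.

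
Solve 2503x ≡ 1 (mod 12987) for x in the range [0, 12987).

gcd(12987, 2503):
  12987 = 5*2503 + 472
  2503 = 5*472 + 143
  472 = 3*143 + 43
  143 = 3*43 + 14
  43 = 3*14 + 1
  14 = 14*1
so gcd(12987, 2503) = 1.
Back-substitute for Bézout coefficients:
  1 = 43 - 3*14
  ... = 2503*(-908) + 12987*(175)
So 2503*-908 ≡ 1 (mod 12987), and -908 mod 12987 = 12079.

12079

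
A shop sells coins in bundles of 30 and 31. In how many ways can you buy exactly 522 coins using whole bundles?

1

Need nonnegative integers with 30j + 31k = 522.
gcd(30, 31) = 1, and 30·(-1) + 31·(1) = 1.
So (j₀, k₀) = (-522, 522); general j = -522 + 31t, k = 522 - 30t.
j ≥ 0 ⇒ t ≥ 17; k ≥ 0 ⇒ t ≤ 17. That's 1 value of t.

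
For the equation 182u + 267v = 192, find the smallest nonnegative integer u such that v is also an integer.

gcd(267, 182) = 1.
1 divides 192, so solutions exist.
By Bézout, 182×(-22) + 267×(15) = 1.
Scale by 192/1 = 192: (u₀, v₀) = (-4224, 2880).
General solution: u = -4224 + 267t, v = 2880 - 182t for integer t.
u ≥ 0: smallest is -4224 mod 267 = 48 (at t = 16), with v = -32.

48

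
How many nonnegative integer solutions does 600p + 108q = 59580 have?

11

gcd(600, 108):
  600 = 5·108 + 60
  108 = 1·60 + 48
  60 = 1·48 + 12
  48 = 4·12
so gcd(600, 108) = 12.
Back-substitute for Bézout coefficients:
  12 = 60 - 1·48
  ... = 600·(2) + 108·(-11)
Scale by 4965: one solution is (9930, -54615). Reduce p mod 9: (3, 535).
General: p = 3 + 9t, q = 535 - 50t.
p ≥ 0 ⇒ t ≥ 0; q ≥ 0 ⇒ t ≤ 10. So t ∈ [0, 10]: 11 solutions.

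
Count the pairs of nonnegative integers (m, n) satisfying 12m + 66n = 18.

gcd(66, 12):
  66 = 5·12 + 6
  12 = 2·6
so gcd(66, 12) = 6.
Back-substitute for Bézout coefficients:
  6 = 66 - 5·12
  ... = 12·(-5) + 66·(1)
Scale by 3: one solution is (-15, 3). Reduce m mod 11: (7, -1).
General: m = 7 + 11t, n = -1 - 2t.
m ≥ 0 ⇒ t ≥ 0; n ≥ 0 ⇒ t ≤ -1. So t ∈ [0, -1]: 0 solutions.

0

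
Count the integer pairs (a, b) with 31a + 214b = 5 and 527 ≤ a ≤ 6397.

27

gcd(214, 31) = 1.
By Bézout, 31·(-69) + 214·(10) = 1.
Particular solution: (83, -12).
General solution: a = 83 + 214t, b = -12 - 31t for integer t.
527 ≤ 83 + 214t ≤ 6397 gives t ∈ [3, 29], which is 27 values.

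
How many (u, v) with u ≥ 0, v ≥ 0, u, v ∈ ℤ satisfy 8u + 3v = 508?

21

gcd(8, 3) = 1.
By Bézout, 8×(-1) + 3×(3) = 1.
One solution: (2, 164).
General: u = 2 + 3t, v = 164 - 8t.
u ≥ 0 ⇒ t ≥ 0; v ≥ 0 ⇒ t ≤ 20. So t ∈ [0, 20]: 21 solutions.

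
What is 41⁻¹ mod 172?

21

gcd(172, 41):
  172 = 4×41 + 8
  41 = 5×8 + 1
  8 = 8×1
so gcd(172, 41) = 1.
Back-substitute for Bézout coefficients:
  1 = 41 - 5×8
  ... = 41×(21) + 172×(-5)
So 41×21 ≡ 1 (mod 172), and 21 mod 172 = 21.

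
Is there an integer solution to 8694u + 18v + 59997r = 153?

gcd(8694, 18) = 18  (8694 = 483*18).
gcd(18, 59997) = 3.
3 divides 153, so integer solutions exist.

yes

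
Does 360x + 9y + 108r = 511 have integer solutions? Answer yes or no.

no

gcd(360, 9) = 9.
gcd(9, 108) = 9.
9 does not divide 511 (remainder 7), so no integer solutions.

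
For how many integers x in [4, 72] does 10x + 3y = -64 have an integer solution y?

gcd(10, 3) = 1  (10 = 3*3 + 1, 3 = 3*1).
Back-substituting, 10*(1) + 3*(-3) = 1.
Scale by -64: particular solution (-64, 192); reduce x mod 3: (2, -28).
General solution: x = 2 + 3t, y = -28 - 10t for integer t.
4 ≤ 2 + 3t ≤ 72 gives t ∈ [1, 23], which is 23 values.

23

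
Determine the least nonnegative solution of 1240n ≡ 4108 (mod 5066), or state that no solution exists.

992

gcd(5066, 1240):
  5066 = 4*1240 + 106
  1240 = 11*106 + 74
  106 = 1*74 + 32
  74 = 2*32 + 10
  32 = 3*10 + 2
  10 = 5*2
so gcd(5066, 1240) = 2.
2 divides 4108, so solutions exist.
Back-substitute for Bézout coefficients:
  2 = 32 - 3*10
  ... = 1240*(-478) + 5066*(117)
So 1240*(-478) ≡ 2 (mod 5066); multiply by 2054: n ≡ -981812 (mod 2533).
Smallest nonnegative: n = -981812 mod 2533 = 992.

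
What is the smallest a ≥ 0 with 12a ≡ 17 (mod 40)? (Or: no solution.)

gcd(40, 12) = 4.
4 does not divide 17, so the congruence has no solution.

no solution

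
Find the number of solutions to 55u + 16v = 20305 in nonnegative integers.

gcd(55, 16) = 1  (55 = 3*16 + 7, 16 = 2*7 + 2, 7 = 3*2 + 1, 2 = 2*1).
Back-substituting, 55*(7) + 16*(-24) = 1.
Scale by 20305: one solution is (142135, -487320). Reduce u mod 16: (7, 1245).
General: u = 7 + 16t, v = 1245 - 55t.
u ≥ 0 ⇒ t ≥ 0; v ≥ 0 ⇒ t ≤ 22. So t ∈ [0, 22]: 23 solutions.

23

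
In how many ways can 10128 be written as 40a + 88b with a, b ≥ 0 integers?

23

gcd(88, 40) = 8.
By Bézout, 40·(-2) + 88·(1) = 8.
One solution: (9, 111).
General: a = 9 + 11t, b = 111 - 5t.
a ≥ 0 ⇒ t ≥ 0; b ≥ 0 ⇒ t ≤ 22. So t ∈ [0, 22]: 23 solutions.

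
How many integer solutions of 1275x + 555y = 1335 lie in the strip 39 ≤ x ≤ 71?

0

gcd(1275, 555) = 15.
By Bézout, 1275*(-10) + 555*(23) = 15.
Particular solution: (35, -78).
General solution: x = 35 + 37t, y = -78 - 85t for integer t.
39 ≤ 35 + 37t ≤ 71 gives t ∈ [1, 0], which is 0 values.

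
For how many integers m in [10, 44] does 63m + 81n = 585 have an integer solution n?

gcd(81, 63) = 9  (81 = 1*63 + 18, 63 = 3*18 + 9, 18 = 2*9).
Back-substituting, 63*(4) + 81*(-3) = 9.
Scale by 65: particular solution (260, -195); reduce m mod 9: (8, 1).
General solution: m = 8 + 9t, n = 1 - 7t for integer t.
10 ≤ 8 + 9t ≤ 44 gives t ∈ [1, 4], which is 4 values.

4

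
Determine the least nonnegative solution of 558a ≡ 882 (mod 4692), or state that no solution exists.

gcd(4692, 558) = 6.
6 divides 882, so solutions exist.
By Bézout, 558×(185) + 4692×(-22) = 6.
So 558×(185) ≡ 6 (mod 4692); multiply by 147: a ≡ 27195 (mod 782).
Smallest nonnegative: a = 27195 mod 782 = 607.

607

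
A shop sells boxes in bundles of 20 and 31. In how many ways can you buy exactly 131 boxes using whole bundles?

1

Need nonnegative integers with 20j + 31k = 131.
gcd(20, 31) = 1, and 20·(14) + 31·(-9) = 1.
So (j₀, k₀) = (1834, -1179); general j = 1834 + 31t, k = -1179 - 20t.
j ≥ 0 ⇒ t ≥ -59; k ≥ 0 ⇒ t ≤ -59. That's 1 value of t.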